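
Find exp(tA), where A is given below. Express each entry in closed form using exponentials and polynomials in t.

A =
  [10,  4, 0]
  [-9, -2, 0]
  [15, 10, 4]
e^{tA} =
  [6*t*exp(4*t) + exp(4*t), 4*t*exp(4*t), 0]
  [-9*t*exp(4*t), -6*t*exp(4*t) + exp(4*t), 0]
  [15*t*exp(4*t), 10*t*exp(4*t), exp(4*t)]

Strategy: write A = P · J · P⁻¹ where J is a Jordan canonical form, so e^{tA} = P · e^{tJ} · P⁻¹, and e^{tJ} can be computed block-by-block.

A has Jordan form
J =
  [4, 1, 0]
  [0, 4, 0]
  [0, 0, 4]
(up to reordering of blocks).

Per-block formulas:
  For a 1×1 block at λ = 4: exp(t · [4]) = [e^(4t)].
  For a 2×2 Jordan block J_2(4): exp(t · J_2(4)) = e^(4t)·(I + t·N), where N is the 2×2 nilpotent shift.

After assembling e^{tJ} and conjugating by P, we get:

e^{tA} =
  [6*t*exp(4*t) + exp(4*t), 4*t*exp(4*t), 0]
  [-9*t*exp(4*t), -6*t*exp(4*t) + exp(4*t), 0]
  [15*t*exp(4*t), 10*t*exp(4*t), exp(4*t)]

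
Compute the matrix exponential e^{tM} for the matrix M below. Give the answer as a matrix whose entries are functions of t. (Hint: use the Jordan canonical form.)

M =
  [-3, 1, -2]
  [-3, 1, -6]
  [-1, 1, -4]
e^{tM} =
  [-t*exp(-2*t) + exp(-2*t), t*exp(-2*t), -2*t*exp(-2*t)]
  [-3*t*exp(-2*t), 3*t*exp(-2*t) + exp(-2*t), -6*t*exp(-2*t)]
  [-t*exp(-2*t), t*exp(-2*t), -2*t*exp(-2*t) + exp(-2*t)]

Strategy: write M = P · J · P⁻¹ where J is a Jordan canonical form, so e^{tM} = P · e^{tJ} · P⁻¹, and e^{tJ} can be computed block-by-block.

M has Jordan form
J =
  [-2,  1,  0]
  [ 0, -2,  0]
  [ 0,  0, -2]
(up to reordering of blocks).

Per-block formulas:
  For a 1×1 block at λ = -2: exp(t · [-2]) = [e^(-2t)].
  For a 2×2 Jordan block J_2(-2): exp(t · J_2(-2)) = e^(-2t)·(I + t·N), where N is the 2×2 nilpotent shift.

After assembling e^{tJ} and conjugating by P, we get:

e^{tM} =
  [-t*exp(-2*t) + exp(-2*t), t*exp(-2*t), -2*t*exp(-2*t)]
  [-3*t*exp(-2*t), 3*t*exp(-2*t) + exp(-2*t), -6*t*exp(-2*t)]
  [-t*exp(-2*t), t*exp(-2*t), -2*t*exp(-2*t) + exp(-2*t)]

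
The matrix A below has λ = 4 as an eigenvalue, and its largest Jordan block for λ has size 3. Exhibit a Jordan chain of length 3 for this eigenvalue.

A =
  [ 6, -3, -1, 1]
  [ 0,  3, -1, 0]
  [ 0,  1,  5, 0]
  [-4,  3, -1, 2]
A Jordan chain for λ = 4 of length 3:
v_1 = (-1, 0, 0, 2)ᵀ
v_2 = (-3, -1, 1, 3)ᵀ
v_3 = (0, 1, 0, 0)ᵀ

Let N = A − (4)·I. We want v_3 with N^3 v_3 = 0 but N^2 v_3 ≠ 0; then v_{j-1} := N · v_j for j = 3, …, 2.

Pick v_3 = (0, 1, 0, 0)ᵀ.
Then v_2 = N · v_3 = (-3, -1, 1, 3)ᵀ.
Then v_1 = N · v_2 = (-1, 0, 0, 2)ᵀ.

Sanity check: (A − (4)·I) v_1 = (0, 0, 0, 0)ᵀ = 0. ✓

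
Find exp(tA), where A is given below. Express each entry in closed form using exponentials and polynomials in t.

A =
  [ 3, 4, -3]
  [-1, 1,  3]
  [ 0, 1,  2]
e^{tA} =
  [-3*t^2*exp(2*t)/2 + t*exp(2*t) + exp(2*t), -3*t^2*exp(2*t)/2 + 4*t*exp(2*t), 9*t^2*exp(2*t)/2 - 3*t*exp(2*t)]
  [-t*exp(2*t), -t*exp(2*t) + exp(2*t), 3*t*exp(2*t)]
  [-t^2*exp(2*t)/2, -t^2*exp(2*t)/2 + t*exp(2*t), 3*t^2*exp(2*t)/2 + exp(2*t)]

Strategy: write A = P · J · P⁻¹ where J is a Jordan canonical form, so e^{tA} = P · e^{tJ} · P⁻¹, and e^{tJ} can be computed block-by-block.

A has Jordan form
J =
  [2, 1, 0]
  [0, 2, 1]
  [0, 0, 2]
(up to reordering of blocks).

Per-block formulas:
  For a 3×3 Jordan block J_3(2): exp(t · J_3(2)) = e^(2t)·(I + t·N + (t^2/2)·N^2), where N is the 3×3 nilpotent shift.

After assembling e^{tJ} and conjugating by P, we get:

e^{tA} =
  [-3*t^2*exp(2*t)/2 + t*exp(2*t) + exp(2*t), -3*t^2*exp(2*t)/2 + 4*t*exp(2*t), 9*t^2*exp(2*t)/2 - 3*t*exp(2*t)]
  [-t*exp(2*t), -t*exp(2*t) + exp(2*t), 3*t*exp(2*t)]
  [-t^2*exp(2*t)/2, -t^2*exp(2*t)/2 + t*exp(2*t), 3*t^2*exp(2*t)/2 + exp(2*t)]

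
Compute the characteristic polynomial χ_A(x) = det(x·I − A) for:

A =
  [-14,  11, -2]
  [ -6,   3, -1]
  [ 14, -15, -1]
x^3 + 12*x^2 + 48*x + 64

Expanding det(x·I − A) (e.g. by cofactor expansion or by noting that A is similar to its Jordan form J, which has the same characteristic polynomial as A) gives
  χ_A(x) = x^3 + 12*x^2 + 48*x + 64
which factors as (x + 4)^3. The eigenvalues (with algebraic multiplicities) are λ = -4 with multiplicity 3.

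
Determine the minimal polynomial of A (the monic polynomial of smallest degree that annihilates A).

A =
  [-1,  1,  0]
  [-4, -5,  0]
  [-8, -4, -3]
x^2 + 6*x + 9

The characteristic polynomial is χ_A(x) = (x + 3)^3, so the eigenvalues are known. The minimal polynomial is
  m_A(x) = Π_λ (x − λ)^{k_λ}
where k_λ is the size of the *largest* Jordan block for λ (equivalently, the smallest k with (A − λI)^k v = 0 for every generalised eigenvector v of λ).

  λ = -3: largest Jordan block has size 2, contributing (x + 3)^2

So m_A(x) = (x + 3)^2 = x^2 + 6*x + 9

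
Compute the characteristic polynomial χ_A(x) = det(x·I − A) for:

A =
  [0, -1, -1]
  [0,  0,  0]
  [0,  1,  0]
x^3

Expanding det(x·I − A) (e.g. by cofactor expansion or by noting that A is similar to its Jordan form J, which has the same characteristic polynomial as A) gives
  χ_A(x) = x^3
which factors as x^3. The eigenvalues (with algebraic multiplicities) are λ = 0 with multiplicity 3.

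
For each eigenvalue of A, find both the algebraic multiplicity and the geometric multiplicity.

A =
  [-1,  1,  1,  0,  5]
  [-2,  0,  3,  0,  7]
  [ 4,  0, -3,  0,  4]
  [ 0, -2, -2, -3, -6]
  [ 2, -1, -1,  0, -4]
λ = -3: alg = 4, geom = 3; λ = 1: alg = 1, geom = 1

Step 1 — factor the characteristic polynomial to read off the algebraic multiplicities:
  χ_A(x) = (x - 1)*(x + 3)^4

Step 2 — compute geometric multiplicities via the rank-nullity identity g(λ) = n − rank(A − λI):
  rank(A − (-3)·I) = 2, so dim ker(A − (-3)·I) = n − 2 = 3
  rank(A − (1)·I) = 4, so dim ker(A − (1)·I) = n − 4 = 1

Summary:
  λ = -3: algebraic multiplicity = 4, geometric multiplicity = 3
  λ = 1: algebraic multiplicity = 1, geometric multiplicity = 1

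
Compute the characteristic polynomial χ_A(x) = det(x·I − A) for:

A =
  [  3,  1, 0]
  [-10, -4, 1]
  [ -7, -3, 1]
x^3

Expanding det(x·I − A) (e.g. by cofactor expansion or by noting that A is similar to its Jordan form J, which has the same characteristic polynomial as A) gives
  χ_A(x) = x^3
which factors as x^3. The eigenvalues (with algebraic multiplicities) are λ = 0 with multiplicity 3.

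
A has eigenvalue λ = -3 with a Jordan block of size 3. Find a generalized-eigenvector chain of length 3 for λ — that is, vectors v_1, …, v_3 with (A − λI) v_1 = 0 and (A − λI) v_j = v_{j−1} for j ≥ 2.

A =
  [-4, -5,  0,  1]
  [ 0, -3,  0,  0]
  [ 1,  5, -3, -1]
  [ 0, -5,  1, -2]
A Jordan chain for λ = -3 of length 3:
v_1 = (1, 0, -1, 1)ᵀ
v_2 = (-1, 0, 1, 0)ᵀ
v_3 = (1, 0, 0, 0)ᵀ

Let N = A − (-3)·I. We want v_3 with N^3 v_3 = 0 but N^2 v_3 ≠ 0; then v_{j-1} := N · v_j for j = 3, …, 2.

Pick v_3 = (1, 0, 0, 0)ᵀ.
Then v_2 = N · v_3 = (-1, 0, 1, 0)ᵀ.
Then v_1 = N · v_2 = (1, 0, -1, 1)ᵀ.

Sanity check: (A − (-3)·I) v_1 = (0, 0, 0, 0)ᵀ = 0. ✓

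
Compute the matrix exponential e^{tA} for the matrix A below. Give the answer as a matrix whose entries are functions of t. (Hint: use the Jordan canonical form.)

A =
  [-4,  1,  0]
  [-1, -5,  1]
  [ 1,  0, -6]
e^{tA} =
  [t*exp(-5*t) + exp(-5*t), t^2*exp(-5*t)/2 + t*exp(-5*t), t^2*exp(-5*t)/2]
  [-t*exp(-5*t), -t^2*exp(-5*t)/2 + exp(-5*t), -t^2*exp(-5*t)/2 + t*exp(-5*t)]
  [t*exp(-5*t), t^2*exp(-5*t)/2, t^2*exp(-5*t)/2 - t*exp(-5*t) + exp(-5*t)]

Strategy: write A = P · J · P⁻¹ where J is a Jordan canonical form, so e^{tA} = P · e^{tJ} · P⁻¹, and e^{tJ} can be computed block-by-block.

A has Jordan form
J =
  [-5,  1,  0]
  [ 0, -5,  1]
  [ 0,  0, -5]
(up to reordering of blocks).

Per-block formulas:
  For a 3×3 Jordan block J_3(-5): exp(t · J_3(-5)) = e^(-5t)·(I + t·N + (t^2/2)·N^2), where N is the 3×3 nilpotent shift.

After assembling e^{tJ} and conjugating by P, we get:

e^{tA} =
  [t*exp(-5*t) + exp(-5*t), t^2*exp(-5*t)/2 + t*exp(-5*t), t^2*exp(-5*t)/2]
  [-t*exp(-5*t), -t^2*exp(-5*t)/2 + exp(-5*t), -t^2*exp(-5*t)/2 + t*exp(-5*t)]
  [t*exp(-5*t), t^2*exp(-5*t)/2, t^2*exp(-5*t)/2 - t*exp(-5*t) + exp(-5*t)]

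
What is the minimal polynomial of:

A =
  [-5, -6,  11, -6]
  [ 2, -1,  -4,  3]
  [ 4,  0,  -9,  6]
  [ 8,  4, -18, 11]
x^2 + 2*x + 1

The characteristic polynomial is χ_A(x) = (x + 1)^4, so the eigenvalues are known. The minimal polynomial is
  m_A(x) = Π_λ (x − λ)^{k_λ}
where k_λ is the size of the *largest* Jordan block for λ (equivalently, the smallest k with (A − λI)^k v = 0 for every generalised eigenvector v of λ).

  λ = -1: largest Jordan block has size 2, contributing (x + 1)^2

So m_A(x) = (x + 1)^2 = x^2 + 2*x + 1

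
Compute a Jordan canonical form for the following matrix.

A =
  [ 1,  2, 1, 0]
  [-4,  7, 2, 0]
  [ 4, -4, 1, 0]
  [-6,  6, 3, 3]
J_2(3) ⊕ J_1(3) ⊕ J_1(3)

The characteristic polynomial is
  det(x·I − A) = x^4 - 12*x^3 + 54*x^2 - 108*x + 81 = (x - 3)^4

Eigenvalues and multiplicities (the geometric multiplicity of λ is n − rank(A − λI), which equals the number of Jordan blocks for λ):
  λ = 3: algebraic multiplicity = 4, geometric multiplicity = 3

Determining the block sizes for each eigenvalue:
  λ = 3: 3 blocks summing to 4 forces exactly one block of size 2 and the rest size 1 → block sizes [2, 1, 1]

Assembling the blocks gives a Jordan form
J =
  [3, 1, 0, 0]
  [0, 3, 0, 0]
  [0, 0, 3, 0]
  [0, 0, 0, 3]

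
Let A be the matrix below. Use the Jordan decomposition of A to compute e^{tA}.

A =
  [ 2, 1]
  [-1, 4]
e^{tA} =
  [-t*exp(3*t) + exp(3*t), t*exp(3*t)]
  [-t*exp(3*t), t*exp(3*t) + exp(3*t)]

Strategy: write A = P · J · P⁻¹ where J is a Jordan canonical form, so e^{tA} = P · e^{tJ} · P⁻¹, and e^{tJ} can be computed block-by-block.

A has Jordan form
J =
  [3, 1]
  [0, 3]
(up to reordering of blocks).

Per-block formulas:
  For a 2×2 Jordan block J_2(3): exp(t · J_2(3)) = e^(3t)·(I + t·N), where N is the 2×2 nilpotent shift.

After assembling e^{tJ} and conjugating by P, we get:

e^{tA} =
  [-t*exp(3*t) + exp(3*t), t*exp(3*t)]
  [-t*exp(3*t), t*exp(3*t) + exp(3*t)]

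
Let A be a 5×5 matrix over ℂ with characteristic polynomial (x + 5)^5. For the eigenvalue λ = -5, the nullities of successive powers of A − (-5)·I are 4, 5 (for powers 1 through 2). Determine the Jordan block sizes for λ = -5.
Block sizes for λ = -5: [2, 1, 1, 1]

From the dimensions of kernels of powers, the number of Jordan blocks of size at least j is d_j − d_{j−1} where d_j = dim ker(N^j) (with d_0 = 0). Computing the differences gives [4, 1].
The number of blocks of size exactly k is (#blocks of size ≥ k) − (#blocks of size ≥ k + 1), so the partition is: 3 block(s) of size 1, 1 block(s) of size 2.
In nonincreasing order the block sizes are [2, 1, 1, 1].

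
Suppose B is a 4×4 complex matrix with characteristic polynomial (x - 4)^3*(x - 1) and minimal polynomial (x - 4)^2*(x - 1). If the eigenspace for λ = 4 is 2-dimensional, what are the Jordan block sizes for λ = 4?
Block sizes for λ = 4: [2, 1]

Step 1 — from the characteristic polynomial, algebraic multiplicity of λ = 4 is 3. From dim ker(B − (4)·I) = 2, there are exactly 2 Jordan blocks for λ = 4.
Step 2 — from the minimal polynomial, the factor (x − 4)^2 tells us the largest block for λ = 4 has size 2.
Step 3 — with total size 3, 2 blocks, and largest block 2, the block sizes (in nonincreasing order) are [2, 1].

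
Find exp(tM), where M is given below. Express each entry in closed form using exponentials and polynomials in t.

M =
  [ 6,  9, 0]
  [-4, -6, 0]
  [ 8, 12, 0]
e^{tM} =
  [6*t + 1, 9*t, 0]
  [-4*t, 1 - 6*t, 0]
  [8*t, 12*t, 1]

Strategy: write M = P · J · P⁻¹ where J is a Jordan canonical form, so e^{tM} = P · e^{tJ} · P⁻¹, and e^{tJ} can be computed block-by-block.

M has Jordan form
J =
  [0, 1, 0]
  [0, 0, 0]
  [0, 0, 0]
(up to reordering of blocks).

Per-block formulas:
  For a 1×1 block at λ = 0: exp(t · [0]) = [e^(0t)].
  For a 2×2 Jordan block J_2(0): exp(t · J_2(0)) = e^(0t)·(I + t·N), where N is the 2×2 nilpotent shift.

After assembling e^{tJ} and conjugating by P, we get:

e^{tM} =
  [6*t + 1, 9*t, 0]
  [-4*t, 1 - 6*t, 0]
  [8*t, 12*t, 1]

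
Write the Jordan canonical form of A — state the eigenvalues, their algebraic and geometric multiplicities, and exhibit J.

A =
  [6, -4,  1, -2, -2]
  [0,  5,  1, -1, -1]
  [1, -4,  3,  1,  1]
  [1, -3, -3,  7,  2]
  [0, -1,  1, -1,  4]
J_3(5) ⊕ J_2(5)

The characteristic polynomial is
  det(x·I − A) = x^5 - 25*x^4 + 250*x^3 - 1250*x^2 + 3125*x - 3125 = (x - 5)^5

Eigenvalues and multiplicities (the geometric multiplicity of λ is n − rank(A − λI), which equals the number of Jordan blocks for λ):
  λ = 5: algebraic multiplicity = 5, geometric multiplicity = 2

Determining the block sizes for each eigenvalue:
  λ = 5: with am = 5 and gm = 2, the partition is not yet determined (e.g. several partitions of 5 into 2 parts exist). Let N = A − (5)·I. Computing rank(N^1) = 3, rank(N^2) = 1, rank(N^3) = 0; the number of blocks of size ≥ j is rank(N^{j−1}) − rank(N^j), giving [2, 2, 1]. So we have 1 block(s) of size 3, 1 block(s) of size 2 → block sizes [3, 2]

Assembling the blocks gives a Jordan form
J =
  [5, 1, 0, 0, 0]
  [0, 5, 1, 0, 0]
  [0, 0, 5, 0, 0]
  [0, 0, 0, 5, 1]
  [0, 0, 0, 0, 5]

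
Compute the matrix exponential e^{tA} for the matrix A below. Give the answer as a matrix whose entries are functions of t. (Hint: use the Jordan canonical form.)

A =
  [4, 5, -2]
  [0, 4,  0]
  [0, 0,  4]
e^{tA} =
  [exp(4*t), 5*t*exp(4*t), -2*t*exp(4*t)]
  [0, exp(4*t), 0]
  [0, 0, exp(4*t)]

Strategy: write A = P · J · P⁻¹ where J is a Jordan canonical form, so e^{tA} = P · e^{tJ} · P⁻¹, and e^{tJ} can be computed block-by-block.

A has Jordan form
J =
  [4, 1, 0]
  [0, 4, 0]
  [0, 0, 4]
(up to reordering of blocks).

Per-block formulas:
  For a 1×1 block at λ = 4: exp(t · [4]) = [e^(4t)].
  For a 2×2 Jordan block J_2(4): exp(t · J_2(4)) = e^(4t)·(I + t·N), where N is the 2×2 nilpotent shift.

After assembling e^{tJ} and conjugating by P, we get:

e^{tA} =
  [exp(4*t), 5*t*exp(4*t), -2*t*exp(4*t)]
  [0, exp(4*t), 0]
  [0, 0, exp(4*t)]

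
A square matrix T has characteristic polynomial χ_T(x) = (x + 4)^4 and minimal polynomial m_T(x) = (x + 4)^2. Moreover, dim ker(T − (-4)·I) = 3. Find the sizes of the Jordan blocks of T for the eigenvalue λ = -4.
Block sizes for λ = -4: [2, 1, 1]

Step 1 — from the characteristic polynomial, algebraic multiplicity of λ = -4 is 4. From dim ker(T − (-4)·I) = 3, there are exactly 3 Jordan blocks for λ = -4.
Step 2 — from the minimal polynomial, the factor (x + 4)^2 tells us the largest block for λ = -4 has size 2.
Step 3 — with total size 4, 3 blocks, and largest block 2, the block sizes (in nonincreasing order) are [2, 1, 1].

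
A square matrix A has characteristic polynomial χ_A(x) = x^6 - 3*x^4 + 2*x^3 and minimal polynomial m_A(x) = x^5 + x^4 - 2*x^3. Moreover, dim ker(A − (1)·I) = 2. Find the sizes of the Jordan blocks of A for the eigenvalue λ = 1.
Block sizes for λ = 1: [1, 1]

Step 1 — from the characteristic polynomial, algebraic multiplicity of λ = 1 is 2. From dim ker(A − (1)·I) = 2, there are exactly 2 Jordan blocks for λ = 1.
Step 2 — from the minimal polynomial, the factor (x − 1) tells us the largest block for λ = 1 has size 1.
Step 3 — with total size 2, 2 blocks, and largest block 1, the block sizes (in nonincreasing order) are [1, 1].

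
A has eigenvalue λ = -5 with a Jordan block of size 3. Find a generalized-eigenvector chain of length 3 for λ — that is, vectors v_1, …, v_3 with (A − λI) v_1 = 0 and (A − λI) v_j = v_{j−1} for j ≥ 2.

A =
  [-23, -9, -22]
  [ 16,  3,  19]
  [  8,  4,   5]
A Jordan chain for λ = -5 of length 3:
v_1 = (4, -8, 0)ᵀ
v_2 = (-18, 16, 8)ᵀ
v_3 = (1, 0, 0)ᵀ

Let N = A − (-5)·I. We want v_3 with N^3 v_3 = 0 but N^2 v_3 ≠ 0; then v_{j-1} := N · v_j for j = 3, …, 2.

Pick v_3 = (1, 0, 0)ᵀ.
Then v_2 = N · v_3 = (-18, 16, 8)ᵀ.
Then v_1 = N · v_2 = (4, -8, 0)ᵀ.

Sanity check: (A − (-5)·I) v_1 = (0, 0, 0)ᵀ = 0. ✓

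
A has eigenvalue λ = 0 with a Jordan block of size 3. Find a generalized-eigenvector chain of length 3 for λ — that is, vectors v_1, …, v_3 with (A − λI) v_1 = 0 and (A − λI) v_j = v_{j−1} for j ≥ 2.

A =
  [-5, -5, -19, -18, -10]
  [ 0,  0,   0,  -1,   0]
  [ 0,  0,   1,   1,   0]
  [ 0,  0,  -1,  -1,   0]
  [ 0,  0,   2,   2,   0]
A Jordan chain for λ = 0 of length 3:
v_1 = (1, -1, 0, 0, 0)ᵀ
v_2 = (4, 0, -1, 1, -2)ᵀ
v_3 = (3, 0, -1, 0, 0)ᵀ

Let N = A − (0)·I. We want v_3 with N^3 v_3 = 0 but N^2 v_3 ≠ 0; then v_{j-1} := N · v_j for j = 3, …, 2.

Pick v_3 = (3, 0, -1, 0, 0)ᵀ.
Then v_2 = N · v_3 = (4, 0, -1, 1, -2)ᵀ.
Then v_1 = N · v_2 = (1, -1, 0, 0, 0)ᵀ.

Sanity check: (A − (0)·I) v_1 = (0, 0, 0, 0, 0)ᵀ = 0. ✓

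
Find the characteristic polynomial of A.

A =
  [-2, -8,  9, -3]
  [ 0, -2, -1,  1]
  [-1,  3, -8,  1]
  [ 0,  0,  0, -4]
x^4 + 16*x^3 + 96*x^2 + 256*x + 256

Expanding det(x·I − A) (e.g. by cofactor expansion or by noting that A is similar to its Jordan form J, which has the same characteristic polynomial as A) gives
  χ_A(x) = x^4 + 16*x^3 + 96*x^2 + 256*x + 256
which factors as (x + 4)^4. The eigenvalues (with algebraic multiplicities) are λ = -4 with multiplicity 4.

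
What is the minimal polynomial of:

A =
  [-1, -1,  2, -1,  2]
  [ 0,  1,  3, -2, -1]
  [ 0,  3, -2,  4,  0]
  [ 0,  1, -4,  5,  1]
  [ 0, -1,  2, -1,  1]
x^4 - 5*x^3 + 6*x^2 + 4*x - 8

The characteristic polynomial is χ_A(x) = (x - 2)^3*(x + 1)^2, so the eigenvalues are known. The minimal polynomial is
  m_A(x) = Π_λ (x − λ)^{k_λ}
where k_λ is the size of the *largest* Jordan block for λ (equivalently, the smallest k with (A − λI)^k v = 0 for every generalised eigenvector v of λ).

  λ = -1: largest Jordan block has size 1, contributing (x + 1)
  λ = 2: largest Jordan block has size 3, contributing (x − 2)^3

So m_A(x) = (x - 2)^3*(x + 1) = x^4 - 5*x^3 + 6*x^2 + 4*x - 8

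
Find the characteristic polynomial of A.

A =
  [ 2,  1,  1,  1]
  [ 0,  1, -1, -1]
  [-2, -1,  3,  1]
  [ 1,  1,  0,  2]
x^4 - 8*x^3 + 24*x^2 - 32*x + 16

Expanding det(x·I − A) (e.g. by cofactor expansion or by noting that A is similar to its Jordan form J, which has the same characteristic polynomial as A) gives
  χ_A(x) = x^4 - 8*x^3 + 24*x^2 - 32*x + 16
which factors as (x - 2)^4. The eigenvalues (with algebraic multiplicities) are λ = 2 with multiplicity 4.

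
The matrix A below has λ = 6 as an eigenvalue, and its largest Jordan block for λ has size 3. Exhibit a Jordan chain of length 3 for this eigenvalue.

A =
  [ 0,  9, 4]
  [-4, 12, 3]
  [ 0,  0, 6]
A Jordan chain for λ = 6 of length 3:
v_1 = (3, 2, 0)ᵀ
v_2 = (4, 3, 0)ᵀ
v_3 = (0, 0, 1)ᵀ

Let N = A − (6)·I. We want v_3 with N^3 v_3 = 0 but N^2 v_3 ≠ 0; then v_{j-1} := N · v_j for j = 3, …, 2.

Pick v_3 = (0, 0, 1)ᵀ.
Then v_2 = N · v_3 = (4, 3, 0)ᵀ.
Then v_1 = N · v_2 = (3, 2, 0)ᵀ.

Sanity check: (A − (6)·I) v_1 = (0, 0, 0)ᵀ = 0. ✓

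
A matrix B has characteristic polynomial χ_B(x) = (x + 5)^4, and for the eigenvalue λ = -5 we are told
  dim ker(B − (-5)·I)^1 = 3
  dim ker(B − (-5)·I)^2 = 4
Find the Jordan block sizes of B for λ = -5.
Block sizes for λ = -5: [2, 1, 1]

From the dimensions of kernels of powers, the number of Jordan blocks of size at least j is d_j − d_{j−1} where d_j = dim ker(N^j) (with d_0 = 0). Computing the differences gives [3, 1].
The number of blocks of size exactly k is (#blocks of size ≥ k) − (#blocks of size ≥ k + 1), so the partition is: 2 block(s) of size 1, 1 block(s) of size 2.
In nonincreasing order the block sizes are [2, 1, 1].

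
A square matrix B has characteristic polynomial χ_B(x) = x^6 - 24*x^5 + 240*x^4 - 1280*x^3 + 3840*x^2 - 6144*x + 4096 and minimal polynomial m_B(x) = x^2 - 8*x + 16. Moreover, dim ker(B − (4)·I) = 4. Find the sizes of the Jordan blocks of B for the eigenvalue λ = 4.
Block sizes for λ = 4: [2, 2, 1, 1]

Step 1 — from the characteristic polynomial, algebraic multiplicity of λ = 4 is 6. From dim ker(B − (4)·I) = 4, there are exactly 4 Jordan blocks for λ = 4.
Step 2 — from the minimal polynomial, the factor (x − 4)^2 tells us the largest block for λ = 4 has size 2.
Step 3 — with total size 6, 4 blocks, and largest block 2, the block sizes (in nonincreasing order) are [2, 2, 1, 1].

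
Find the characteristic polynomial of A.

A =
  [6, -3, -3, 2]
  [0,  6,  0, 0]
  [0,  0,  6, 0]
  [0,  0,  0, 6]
x^4 - 24*x^3 + 216*x^2 - 864*x + 1296

Expanding det(x·I − A) (e.g. by cofactor expansion or by noting that A is similar to its Jordan form J, which has the same characteristic polynomial as A) gives
  χ_A(x) = x^4 - 24*x^3 + 216*x^2 - 864*x + 1296
which factors as (x - 6)^4. The eigenvalues (with algebraic multiplicities) are λ = 6 with multiplicity 4.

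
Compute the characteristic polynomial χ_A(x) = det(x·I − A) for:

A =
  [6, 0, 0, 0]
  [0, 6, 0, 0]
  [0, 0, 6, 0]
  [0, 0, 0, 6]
x^4 - 24*x^3 + 216*x^2 - 864*x + 1296

Expanding det(x·I − A) (e.g. by cofactor expansion or by noting that A is similar to its Jordan form J, which has the same characteristic polynomial as A) gives
  χ_A(x) = x^4 - 24*x^3 + 216*x^2 - 864*x + 1296
which factors as (x - 6)^4. The eigenvalues (with algebraic multiplicities) are λ = 6 with multiplicity 4.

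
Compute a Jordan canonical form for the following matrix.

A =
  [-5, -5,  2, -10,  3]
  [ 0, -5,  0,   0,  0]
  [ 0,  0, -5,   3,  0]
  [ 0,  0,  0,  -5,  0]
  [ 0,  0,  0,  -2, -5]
J_2(-5) ⊕ J_2(-5) ⊕ J_1(-5)

The characteristic polynomial is
  det(x·I − A) = x^5 + 25*x^4 + 250*x^3 + 1250*x^2 + 3125*x + 3125 = (x + 5)^5

Eigenvalues and multiplicities (the geometric multiplicity of λ is n − rank(A − λI), which equals the number of Jordan blocks for λ):
  λ = -5: algebraic multiplicity = 5, geometric multiplicity = 3

Determining the block sizes for each eigenvalue:
  λ = -5: with am = 5 and gm = 3, the partition is not yet determined (e.g. several partitions of 5 into 3 parts exist). Let N = A − (-5)·I. Computing rank(N^1) = 2, rank(N^2) = 0; the number of blocks of size ≥ j is rank(N^{j−1}) − rank(N^j), giving [3, 2]. So we have 2 block(s) of size 2, 1 block(s) of size 1 → block sizes [2, 2, 1]

Assembling the blocks gives a Jordan form
J =
  [-5,  1,  0,  0,  0]
  [ 0, -5,  0,  0,  0]
  [ 0,  0, -5,  1,  0]
  [ 0,  0,  0, -5,  0]
  [ 0,  0,  0,  0, -5]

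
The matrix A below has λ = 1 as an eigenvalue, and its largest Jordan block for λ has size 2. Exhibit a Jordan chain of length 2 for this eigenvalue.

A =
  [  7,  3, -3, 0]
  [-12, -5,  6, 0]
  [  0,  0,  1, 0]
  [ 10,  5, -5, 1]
A Jordan chain for λ = 1 of length 2:
v_1 = (6, -12, 0, 10)ᵀ
v_2 = (1, 0, 0, 0)ᵀ

Let N = A − (1)·I. We want v_2 with N^2 v_2 = 0 but N^1 v_2 ≠ 0; then v_{j-1} := N · v_j for j = 2, …, 2.

Pick v_2 = (1, 0, 0, 0)ᵀ.
Then v_1 = N · v_2 = (6, -12, 0, 10)ᵀ.

Sanity check: (A − (1)·I) v_1 = (0, 0, 0, 0)ᵀ = 0. ✓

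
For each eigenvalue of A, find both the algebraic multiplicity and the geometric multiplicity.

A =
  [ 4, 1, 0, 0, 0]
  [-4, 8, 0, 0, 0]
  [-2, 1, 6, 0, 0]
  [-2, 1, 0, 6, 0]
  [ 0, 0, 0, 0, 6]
λ = 6: alg = 5, geom = 4

Step 1 — factor the characteristic polynomial to read off the algebraic multiplicities:
  χ_A(x) = (x - 6)^5

Step 2 — compute geometric multiplicities via the rank-nullity identity g(λ) = n − rank(A − λI):
  rank(A − (6)·I) = 1, so dim ker(A − (6)·I) = n − 1 = 4

Summary:
  λ = 6: algebraic multiplicity = 5, geometric multiplicity = 4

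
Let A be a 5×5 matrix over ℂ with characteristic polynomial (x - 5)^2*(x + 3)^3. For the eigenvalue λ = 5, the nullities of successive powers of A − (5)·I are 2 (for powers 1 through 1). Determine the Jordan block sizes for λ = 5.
Block sizes for λ = 5: [1, 1]

From the dimensions of kernels of powers, the number of Jordan blocks of size at least j is d_j − d_{j−1} where d_j = dim ker(N^j) (with d_0 = 0). Computing the differences gives [2].
The number of blocks of size exactly k is (#blocks of size ≥ k) − (#blocks of size ≥ k + 1), so the partition is: 2 block(s) of size 1.
In nonincreasing order the block sizes are [1, 1].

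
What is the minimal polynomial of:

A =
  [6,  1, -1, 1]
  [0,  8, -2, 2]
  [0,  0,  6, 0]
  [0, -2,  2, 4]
x^2 - 12*x + 36

The characteristic polynomial is χ_A(x) = (x - 6)^4, so the eigenvalues are known. The minimal polynomial is
  m_A(x) = Π_λ (x − λ)^{k_λ}
where k_λ is the size of the *largest* Jordan block for λ (equivalently, the smallest k with (A − λI)^k v = 0 for every generalised eigenvector v of λ).

  λ = 6: largest Jordan block has size 2, contributing (x − 6)^2

So m_A(x) = (x - 6)^2 = x^2 - 12*x + 36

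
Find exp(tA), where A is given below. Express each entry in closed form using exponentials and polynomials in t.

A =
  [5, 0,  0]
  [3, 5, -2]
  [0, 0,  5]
e^{tA} =
  [exp(5*t), 0, 0]
  [3*t*exp(5*t), exp(5*t), -2*t*exp(5*t)]
  [0, 0, exp(5*t)]

Strategy: write A = P · J · P⁻¹ where J is a Jordan canonical form, so e^{tA} = P · e^{tJ} · P⁻¹, and e^{tJ} can be computed block-by-block.

A has Jordan form
J =
  [5, 1, 0]
  [0, 5, 0]
  [0, 0, 5]
(up to reordering of blocks).

Per-block formulas:
  For a 1×1 block at λ = 5: exp(t · [5]) = [e^(5t)].
  For a 2×2 Jordan block J_2(5): exp(t · J_2(5)) = e^(5t)·(I + t·N), where N is the 2×2 nilpotent shift.

After assembling e^{tJ} and conjugating by P, we get:

e^{tA} =
  [exp(5*t), 0, 0]
  [3*t*exp(5*t), exp(5*t), -2*t*exp(5*t)]
  [0, 0, exp(5*t)]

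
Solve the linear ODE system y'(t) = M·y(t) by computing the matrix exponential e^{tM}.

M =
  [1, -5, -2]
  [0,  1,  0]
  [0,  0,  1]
e^{tM} =
  [exp(t), -5*t*exp(t), -2*t*exp(t)]
  [0, exp(t), 0]
  [0, 0, exp(t)]

Strategy: write M = P · J · P⁻¹ where J is a Jordan canonical form, so e^{tM} = P · e^{tJ} · P⁻¹, and e^{tJ} can be computed block-by-block.

M has Jordan form
J =
  [1, 1, 0]
  [0, 1, 0]
  [0, 0, 1]
(up to reordering of blocks).

Per-block formulas:
  For a 2×2 Jordan block J_2(1): exp(t · J_2(1)) = e^(1t)·(I + t·N), where N is the 2×2 nilpotent shift.
  For a 1×1 block at λ = 1: exp(t · [1]) = [e^(1t)].

After assembling e^{tJ} and conjugating by P, we get:

e^{tM} =
  [exp(t), -5*t*exp(t), -2*t*exp(t)]
  [0, exp(t), 0]
  [0, 0, exp(t)]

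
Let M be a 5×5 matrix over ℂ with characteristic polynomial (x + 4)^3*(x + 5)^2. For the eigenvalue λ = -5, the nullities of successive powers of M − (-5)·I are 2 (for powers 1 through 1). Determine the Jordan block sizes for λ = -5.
Block sizes for λ = -5: [1, 1]

From the dimensions of kernels of powers, the number of Jordan blocks of size at least j is d_j − d_{j−1} where d_j = dim ker(N^j) (with d_0 = 0). Computing the differences gives [2].
The number of blocks of size exactly k is (#blocks of size ≥ k) − (#blocks of size ≥ k + 1), so the partition is: 2 block(s) of size 1.
In nonincreasing order the block sizes are [1, 1].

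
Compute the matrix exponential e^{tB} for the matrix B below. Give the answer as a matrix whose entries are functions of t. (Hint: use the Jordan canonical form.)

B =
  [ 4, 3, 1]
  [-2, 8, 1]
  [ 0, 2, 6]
e^{tB} =
  [-t^2*exp(6*t) - 2*t*exp(6*t) + exp(6*t), t^2*exp(6*t) + 3*t*exp(6*t), t^2*exp(6*t)/2 + t*exp(6*t)]
  [-2*t*exp(6*t), 2*t*exp(6*t) + exp(6*t), t*exp(6*t)]
  [-2*t^2*exp(6*t), 2*t^2*exp(6*t) + 2*t*exp(6*t), t^2*exp(6*t) + exp(6*t)]

Strategy: write B = P · J · P⁻¹ where J is a Jordan canonical form, so e^{tB} = P · e^{tJ} · P⁻¹, and e^{tJ} can be computed block-by-block.

B has Jordan form
J =
  [6, 1, 0]
  [0, 6, 1]
  [0, 0, 6]
(up to reordering of blocks).

Per-block formulas:
  For a 3×3 Jordan block J_3(6): exp(t · J_3(6)) = e^(6t)·(I + t·N + (t^2/2)·N^2), where N is the 3×3 nilpotent shift.

After assembling e^{tJ} and conjugating by P, we get:

e^{tB} =
  [-t^2*exp(6*t) - 2*t*exp(6*t) + exp(6*t), t^2*exp(6*t) + 3*t*exp(6*t), t^2*exp(6*t)/2 + t*exp(6*t)]
  [-2*t*exp(6*t), 2*t*exp(6*t) + exp(6*t), t*exp(6*t)]
  [-2*t^2*exp(6*t), 2*t^2*exp(6*t) + 2*t*exp(6*t), t^2*exp(6*t) + exp(6*t)]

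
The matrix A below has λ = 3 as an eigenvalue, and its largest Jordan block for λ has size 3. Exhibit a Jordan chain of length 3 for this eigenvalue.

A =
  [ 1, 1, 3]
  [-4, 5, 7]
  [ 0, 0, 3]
A Jordan chain for λ = 3 of length 3:
v_1 = (1, 2, 0)ᵀ
v_2 = (3, 7, 0)ᵀ
v_3 = (0, 0, 1)ᵀ

Let N = A − (3)·I. We want v_3 with N^3 v_3 = 0 but N^2 v_3 ≠ 0; then v_{j-1} := N · v_j for j = 3, …, 2.

Pick v_3 = (0, 0, 1)ᵀ.
Then v_2 = N · v_3 = (3, 7, 0)ᵀ.
Then v_1 = N · v_2 = (1, 2, 0)ᵀ.

Sanity check: (A − (3)·I) v_1 = (0, 0, 0)ᵀ = 0. ✓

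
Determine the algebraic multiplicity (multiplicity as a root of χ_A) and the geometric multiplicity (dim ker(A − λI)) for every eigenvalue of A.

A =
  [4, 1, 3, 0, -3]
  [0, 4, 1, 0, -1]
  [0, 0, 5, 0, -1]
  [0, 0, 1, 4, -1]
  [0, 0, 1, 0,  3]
λ = 4: alg = 5, geom = 3

Step 1 — factor the characteristic polynomial to read off the algebraic multiplicities:
  χ_A(x) = (x - 4)^5

Step 2 — compute geometric multiplicities via the rank-nullity identity g(λ) = n − rank(A − λI):
  rank(A − (4)·I) = 2, so dim ker(A − (4)·I) = n − 2 = 3

Summary:
  λ = 4: algebraic multiplicity = 5, geometric multiplicity = 3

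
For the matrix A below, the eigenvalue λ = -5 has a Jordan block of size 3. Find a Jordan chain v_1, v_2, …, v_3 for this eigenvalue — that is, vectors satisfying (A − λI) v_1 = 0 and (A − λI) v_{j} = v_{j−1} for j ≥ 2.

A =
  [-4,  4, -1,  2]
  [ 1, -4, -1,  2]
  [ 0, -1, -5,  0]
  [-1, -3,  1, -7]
A Jordan chain for λ = -5 of length 3:
v_1 = (3, 0, -1, -2)ᵀ
v_2 = (1, 1, 0, -1)ᵀ
v_3 = (1, 0, 0, 0)ᵀ

Let N = A − (-5)·I. We want v_3 with N^3 v_3 = 0 but N^2 v_3 ≠ 0; then v_{j-1} := N · v_j for j = 3, …, 2.

Pick v_3 = (1, 0, 0, 0)ᵀ.
Then v_2 = N · v_3 = (1, 1, 0, -1)ᵀ.
Then v_1 = N · v_2 = (3, 0, -1, -2)ᵀ.

Sanity check: (A − (-5)·I) v_1 = (0, 0, 0, 0)ᵀ = 0. ✓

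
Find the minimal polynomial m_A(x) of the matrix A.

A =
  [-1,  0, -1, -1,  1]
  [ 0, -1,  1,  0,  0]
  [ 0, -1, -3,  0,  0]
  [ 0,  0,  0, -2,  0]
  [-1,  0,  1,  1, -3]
x^3 + 6*x^2 + 12*x + 8

The characteristic polynomial is χ_A(x) = (x + 2)^5, so the eigenvalues are known. The minimal polynomial is
  m_A(x) = Π_λ (x − λ)^{k_λ}
where k_λ is the size of the *largest* Jordan block for λ (equivalently, the smallest k with (A − λI)^k v = 0 for every generalised eigenvector v of λ).

  λ = -2: largest Jordan block has size 3, contributing (x + 2)^3

So m_A(x) = (x + 2)^3 = x^3 + 6*x^2 + 12*x + 8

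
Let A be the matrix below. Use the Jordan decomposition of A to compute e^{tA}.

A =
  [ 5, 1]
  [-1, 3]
e^{tA} =
  [t*exp(4*t) + exp(4*t), t*exp(4*t)]
  [-t*exp(4*t), -t*exp(4*t) + exp(4*t)]

Strategy: write A = P · J · P⁻¹ where J is a Jordan canonical form, so e^{tA} = P · e^{tJ} · P⁻¹, and e^{tJ} can be computed block-by-block.

A has Jordan form
J =
  [4, 1]
  [0, 4]
(up to reordering of blocks).

Per-block formulas:
  For a 2×2 Jordan block J_2(4): exp(t · J_2(4)) = e^(4t)·(I + t·N), where N is the 2×2 nilpotent shift.

After assembling e^{tJ} and conjugating by P, we get:

e^{tA} =
  [t*exp(4*t) + exp(4*t), t*exp(4*t)]
  [-t*exp(4*t), -t*exp(4*t) + exp(4*t)]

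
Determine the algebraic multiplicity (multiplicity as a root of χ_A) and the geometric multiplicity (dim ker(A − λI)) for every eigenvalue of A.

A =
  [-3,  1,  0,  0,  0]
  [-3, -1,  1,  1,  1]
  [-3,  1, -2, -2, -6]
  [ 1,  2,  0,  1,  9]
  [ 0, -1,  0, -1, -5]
λ = -2: alg = 5, geom = 2

Step 1 — factor the characteristic polynomial to read off the algebraic multiplicities:
  χ_A(x) = (x + 2)^5

Step 2 — compute geometric multiplicities via the rank-nullity identity g(λ) = n − rank(A − λI):
  rank(A − (-2)·I) = 3, so dim ker(A − (-2)·I) = n − 3 = 2

Summary:
  λ = -2: algebraic multiplicity = 5, geometric multiplicity = 2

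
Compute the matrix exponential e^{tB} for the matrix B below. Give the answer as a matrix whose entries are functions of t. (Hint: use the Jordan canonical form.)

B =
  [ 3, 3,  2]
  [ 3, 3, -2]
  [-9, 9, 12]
e^{tB} =
  [-3*t*exp(6*t) + exp(6*t), 3*t*exp(6*t), 2*t*exp(6*t)]
  [3*t*exp(6*t), -3*t*exp(6*t) + exp(6*t), -2*t*exp(6*t)]
  [-9*t*exp(6*t), 9*t*exp(6*t), 6*t*exp(6*t) + exp(6*t)]

Strategy: write B = P · J · P⁻¹ where J is a Jordan canonical form, so e^{tB} = P · e^{tJ} · P⁻¹, and e^{tJ} can be computed block-by-block.

B has Jordan form
J =
  [6, 1, 0]
  [0, 6, 0]
  [0, 0, 6]
(up to reordering of blocks).

Per-block formulas:
  For a 2×2 Jordan block J_2(6): exp(t · J_2(6)) = e^(6t)·(I + t·N), where N is the 2×2 nilpotent shift.
  For a 1×1 block at λ = 6: exp(t · [6]) = [e^(6t)].

After assembling e^{tJ} and conjugating by P, we get:

e^{tB} =
  [-3*t*exp(6*t) + exp(6*t), 3*t*exp(6*t), 2*t*exp(6*t)]
  [3*t*exp(6*t), -3*t*exp(6*t) + exp(6*t), -2*t*exp(6*t)]
  [-9*t*exp(6*t), 9*t*exp(6*t), 6*t*exp(6*t) + exp(6*t)]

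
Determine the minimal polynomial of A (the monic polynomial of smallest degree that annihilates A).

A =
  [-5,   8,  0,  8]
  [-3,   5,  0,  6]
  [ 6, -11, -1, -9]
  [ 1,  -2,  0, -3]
x^2 + 2*x + 1

The characteristic polynomial is χ_A(x) = (x + 1)^4, so the eigenvalues are known. The minimal polynomial is
  m_A(x) = Π_λ (x − λ)^{k_λ}
where k_λ is the size of the *largest* Jordan block for λ (equivalently, the smallest k with (A − λI)^k v = 0 for every generalised eigenvector v of λ).

  λ = -1: largest Jordan block has size 2, contributing (x + 1)^2

So m_A(x) = (x + 1)^2 = x^2 + 2*x + 1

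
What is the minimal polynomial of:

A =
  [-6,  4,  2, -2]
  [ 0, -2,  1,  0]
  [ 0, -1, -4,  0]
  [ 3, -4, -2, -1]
x^3 + 10*x^2 + 33*x + 36

The characteristic polynomial is χ_A(x) = (x + 3)^3*(x + 4), so the eigenvalues are known. The minimal polynomial is
  m_A(x) = Π_λ (x − λ)^{k_λ}
where k_λ is the size of the *largest* Jordan block for λ (equivalently, the smallest k with (A − λI)^k v = 0 for every generalised eigenvector v of λ).

  λ = -4: largest Jordan block has size 1, contributing (x + 4)
  λ = -3: largest Jordan block has size 2, contributing (x + 3)^2

So m_A(x) = (x + 3)^2*(x + 4) = x^3 + 10*x^2 + 33*x + 36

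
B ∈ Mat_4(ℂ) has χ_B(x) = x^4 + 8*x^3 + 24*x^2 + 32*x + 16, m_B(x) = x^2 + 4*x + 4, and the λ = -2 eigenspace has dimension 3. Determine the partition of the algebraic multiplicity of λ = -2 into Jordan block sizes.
Block sizes for λ = -2: [2, 1, 1]

Step 1 — from the characteristic polynomial, algebraic multiplicity of λ = -2 is 4. From dim ker(B − (-2)·I) = 3, there are exactly 3 Jordan blocks for λ = -2.
Step 2 — from the minimal polynomial, the factor (x + 2)^2 tells us the largest block for λ = -2 has size 2.
Step 3 — with total size 4, 3 blocks, and largest block 2, the block sizes (in nonincreasing order) are [2, 1, 1].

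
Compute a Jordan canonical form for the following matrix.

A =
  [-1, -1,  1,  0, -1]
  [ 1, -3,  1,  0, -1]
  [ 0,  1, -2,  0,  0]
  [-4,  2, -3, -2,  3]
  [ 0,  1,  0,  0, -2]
J_3(-2) ⊕ J_2(-2)

The characteristic polynomial is
  det(x·I − A) = x^5 + 10*x^4 + 40*x^3 + 80*x^2 + 80*x + 32 = (x + 2)^5

Eigenvalues and multiplicities (the geometric multiplicity of λ is n − rank(A − λI), which equals the number of Jordan blocks for λ):
  λ = -2: algebraic multiplicity = 5, geometric multiplicity = 2

Determining the block sizes for each eigenvalue:
  λ = -2: with am = 5 and gm = 2, the partition is not yet determined (e.g. several partitions of 5 into 2 parts exist). Let N = A − (-2)·I. Computing rank(N^1) = 3, rank(N^2) = 1, rank(N^3) = 0; the number of blocks of size ≥ j is rank(N^{j−1}) − rank(N^j), giving [2, 2, 1]. So we have 1 block(s) of size 3, 1 block(s) of size 2 → block sizes [3, 2]

Assembling the blocks gives a Jordan form
J =
  [-2,  1,  0,  0,  0]
  [ 0, -2,  1,  0,  0]
  [ 0,  0, -2,  0,  0]
  [ 0,  0,  0, -2,  1]
  [ 0,  0,  0,  0, -2]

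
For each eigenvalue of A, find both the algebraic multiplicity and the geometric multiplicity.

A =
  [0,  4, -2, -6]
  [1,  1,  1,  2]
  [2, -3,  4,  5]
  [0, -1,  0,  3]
λ = 2: alg = 4, geom = 2

Step 1 — factor the characteristic polynomial to read off the algebraic multiplicities:
  χ_A(x) = (x - 2)^4

Step 2 — compute geometric multiplicities via the rank-nullity identity g(λ) = n − rank(A − λI):
  rank(A − (2)·I) = 2, so dim ker(A − (2)·I) = n − 2 = 2

Summary:
  λ = 2: algebraic multiplicity = 4, geometric multiplicity = 2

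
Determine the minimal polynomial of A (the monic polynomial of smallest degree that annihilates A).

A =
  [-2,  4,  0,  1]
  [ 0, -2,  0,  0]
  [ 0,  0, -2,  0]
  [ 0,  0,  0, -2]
x^2 + 4*x + 4

The characteristic polynomial is χ_A(x) = (x + 2)^4, so the eigenvalues are known. The minimal polynomial is
  m_A(x) = Π_λ (x − λ)^{k_λ}
where k_λ is the size of the *largest* Jordan block for λ (equivalently, the smallest k with (A − λI)^k v = 0 for every generalised eigenvector v of λ).

  λ = -2: largest Jordan block has size 2, contributing (x + 2)^2

So m_A(x) = (x + 2)^2 = x^2 + 4*x + 4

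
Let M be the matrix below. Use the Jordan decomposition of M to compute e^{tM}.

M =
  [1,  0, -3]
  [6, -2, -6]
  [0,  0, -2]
e^{tM} =
  [exp(t), 0, -exp(t) + exp(-2*t)]
  [2*exp(t) - 2*exp(-2*t), exp(-2*t), -2*exp(t) + 2*exp(-2*t)]
  [0, 0, exp(-2*t)]

Strategy: write M = P · J · P⁻¹ where J is a Jordan canonical form, so e^{tM} = P · e^{tJ} · P⁻¹, and e^{tJ} can be computed block-by-block.

M has Jordan form
J =
  [-2,  0, 0]
  [ 0, -2, 0]
  [ 0,  0, 1]
(up to reordering of blocks).

Per-block formulas:
  For a 1×1 block at λ = -2: exp(t · [-2]) = [e^(-2t)].
  For a 1×1 block at λ = 1: exp(t · [1]) = [e^(1t)].

After assembling e^{tJ} and conjugating by P, we get:

e^{tM} =
  [exp(t), 0, -exp(t) + exp(-2*t)]
  [2*exp(t) - 2*exp(-2*t), exp(-2*t), -2*exp(t) + 2*exp(-2*t)]
  [0, 0, exp(-2*t)]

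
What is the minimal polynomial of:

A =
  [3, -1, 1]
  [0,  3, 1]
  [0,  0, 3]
x^3 - 9*x^2 + 27*x - 27

The characteristic polynomial is χ_A(x) = (x - 3)^3, so the eigenvalues are known. The minimal polynomial is
  m_A(x) = Π_λ (x − λ)^{k_λ}
where k_λ is the size of the *largest* Jordan block for λ (equivalently, the smallest k with (A − λI)^k v = 0 for every generalised eigenvector v of λ).

  λ = 3: largest Jordan block has size 3, contributing (x − 3)^3

So m_A(x) = (x - 3)^3 = x^3 - 9*x^2 + 27*x - 27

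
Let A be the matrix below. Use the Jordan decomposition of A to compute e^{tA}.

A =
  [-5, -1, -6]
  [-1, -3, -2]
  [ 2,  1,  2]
e^{tA} =
  [-t^2*exp(-2*t) - 3*t*exp(-2*t) + exp(-2*t), -t^2*exp(-2*t) - t*exp(-2*t), -2*t^2*exp(-2*t) - 6*t*exp(-2*t)]
  [-t*exp(-2*t), -t*exp(-2*t) + exp(-2*t), -2*t*exp(-2*t)]
  [t^2*exp(-2*t)/2 + 2*t*exp(-2*t), t^2*exp(-2*t)/2 + t*exp(-2*t), t^2*exp(-2*t) + 4*t*exp(-2*t) + exp(-2*t)]

Strategy: write A = P · J · P⁻¹ where J is a Jordan canonical form, so e^{tA} = P · e^{tJ} · P⁻¹, and e^{tJ} can be computed block-by-block.

A has Jordan form
J =
  [-2,  1,  0]
  [ 0, -2,  1]
  [ 0,  0, -2]
(up to reordering of blocks).

Per-block formulas:
  For a 3×3 Jordan block J_3(-2): exp(t · J_3(-2)) = e^(-2t)·(I + t·N + (t^2/2)·N^2), where N is the 3×3 nilpotent shift.

After assembling e^{tJ} and conjugating by P, we get:

e^{tA} =
  [-t^2*exp(-2*t) - 3*t*exp(-2*t) + exp(-2*t), -t^2*exp(-2*t) - t*exp(-2*t), -2*t^2*exp(-2*t) - 6*t*exp(-2*t)]
  [-t*exp(-2*t), -t*exp(-2*t) + exp(-2*t), -2*t*exp(-2*t)]
  [t^2*exp(-2*t)/2 + 2*t*exp(-2*t), t^2*exp(-2*t)/2 + t*exp(-2*t), t^2*exp(-2*t) + 4*t*exp(-2*t) + exp(-2*t)]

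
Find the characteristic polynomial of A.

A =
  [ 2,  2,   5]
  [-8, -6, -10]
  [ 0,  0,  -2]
x^3 + 6*x^2 + 12*x + 8

Expanding det(x·I − A) (e.g. by cofactor expansion or by noting that A is similar to its Jordan form J, which has the same characteristic polynomial as A) gives
  χ_A(x) = x^3 + 6*x^2 + 12*x + 8
which factors as (x + 2)^3. The eigenvalues (with algebraic multiplicities) are λ = -2 with multiplicity 3.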